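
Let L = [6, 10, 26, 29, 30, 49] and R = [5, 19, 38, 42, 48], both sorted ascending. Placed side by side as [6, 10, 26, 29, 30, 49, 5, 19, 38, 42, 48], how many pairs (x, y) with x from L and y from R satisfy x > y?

Cross-inversions: 13

For each element r of the right run, count left-run elements greater than r:
r = 5: 6, 10, 26, 29, 30, 49 → 6
r = 19: 26, 29, 30, 49 → 4
r = 38: 49 → 1
r = 42: 49 → 1
r = 48: 49 → 1
Cross-inversions: 6 + 4 + 1 + 1 + 1 = 13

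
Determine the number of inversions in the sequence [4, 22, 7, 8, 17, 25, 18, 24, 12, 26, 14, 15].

23 inversions

Element-by-element contributions:
4 → none → 0
22 → 7, 8, 17, 18, 12, 14, 15 → 7
7 → none → 0
8 → none → 0
17 → 12, 14, 15 → 3
25 → 18, 24, 12, 14, 15 → 5
18 → 12, 14, 15 → 3
24 → 12, 14, 15 → 3
12 → none → 0
26 → 14, 15 → 2
14 → none → 0
15 → none → 0
Sum: 0 + 7 + 0 + 0 + 3 + 5 + 3 + 3 + 0 + 2 + 0 + 0 = 23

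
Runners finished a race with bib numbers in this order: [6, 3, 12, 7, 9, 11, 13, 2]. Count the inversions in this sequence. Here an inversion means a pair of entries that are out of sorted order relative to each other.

11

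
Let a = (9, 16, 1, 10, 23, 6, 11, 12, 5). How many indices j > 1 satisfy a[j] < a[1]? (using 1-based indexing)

3

The element at index 1 is 9.
Elements after it: 16, 1, 10, 23, 6, 11, 12, 5
Those smaller than 9: 1, 6, 5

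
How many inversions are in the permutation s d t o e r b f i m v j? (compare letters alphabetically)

32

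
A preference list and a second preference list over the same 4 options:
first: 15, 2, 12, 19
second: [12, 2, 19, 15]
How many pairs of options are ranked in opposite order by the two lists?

4 pairs

Assign each item its position (1..4) in the first ordering, then rewrite the second ordering as that position sequence:
positions: 15→1, 2→2, 12→3, 19→4
second ordering as positions: [3, 2, 4, 1]
Discordant pairs = inversions in this position sequence.
3: 2, 1 → 2
2: 1 → 1
4: 1 → 1
1: 0
Total: 2 + 1 + 1 + 0 = 4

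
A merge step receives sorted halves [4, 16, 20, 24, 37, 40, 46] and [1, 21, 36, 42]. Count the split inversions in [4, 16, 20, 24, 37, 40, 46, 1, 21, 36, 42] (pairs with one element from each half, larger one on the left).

15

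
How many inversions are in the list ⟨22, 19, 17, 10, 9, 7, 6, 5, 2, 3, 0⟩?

For each element, count later entries that are smaller:
22: 10
19: 9
17: 8
10: 7
9: 6
7: 5
6: 4
5: 3
2: 1
3: 1
0: 0
Sum: 10 + 9 + 8 + 7 + 6 + 5 + 4 + 3 + 1 + 1 + 0 = 54

54 out-of-order pairs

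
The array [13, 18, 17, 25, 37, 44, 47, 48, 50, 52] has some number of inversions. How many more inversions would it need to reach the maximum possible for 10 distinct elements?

Maximum inversions for 10 distinct elements is C(10, 2) = 10·9/2 = 45.
Current inversions — for each element, count later smaller elements:
13: 0
18: 1
17: 0
25: 0
37: 0
44: 0
47: 0
48: 0
50: 0
52: 0
Current total: 0 + 1 + 0 + 0 + 0 + 0 + 0 + 0 + 0 + 0 = 1
Shortfall: 45 − 1 = 44

44 inversions short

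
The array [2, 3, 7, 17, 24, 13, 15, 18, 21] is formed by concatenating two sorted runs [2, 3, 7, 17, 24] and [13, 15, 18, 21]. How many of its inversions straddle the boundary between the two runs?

There are 6 split inversions.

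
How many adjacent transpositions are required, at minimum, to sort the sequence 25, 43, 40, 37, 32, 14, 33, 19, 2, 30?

Minimum adjacent swaps = number of inversions (each swap of adjacent out-of-order elements removes one inversion and no swap can remove more).
Count inversions — for each element, later elements that are smaller:
25: 14, 19, 2 → 3
43: 40, 37, 32, 14, 33, 19, 2, 30 → 8
40: 37, 32, 14, 33, 19, 2, 30 → 7
37: 32, 14, 33, 19, 2, 30 → 6
32: 14, 19, 2, 30 → 4
14: 2 → 1
33: 19, 2, 30 → 3
19: 2 → 1
2: none → 0
30: none → 0
Total inversions: 3 + 8 + 7 + 6 + 4 + 1 + 3 + 1 + 0 + 0 = 33

Adjacent swaps: 33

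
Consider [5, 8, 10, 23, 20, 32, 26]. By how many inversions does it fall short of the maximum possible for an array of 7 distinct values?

19

Maximum inversions for 7 distinct elements is C(7, 2) = 7·6/2 = 21.
Current inversions — for each element, count later smaller elements:
5: 0
8: 0
10: 0
23: 1
20: 0
32: 1
26: 0
Current total: 0 + 0 + 0 + 1 + 0 + 1 + 0 = 2
Shortfall: 21 − 2 = 19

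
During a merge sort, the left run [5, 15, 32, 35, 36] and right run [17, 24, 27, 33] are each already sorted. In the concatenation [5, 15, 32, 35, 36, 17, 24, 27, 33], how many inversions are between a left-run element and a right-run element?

For each element r of the right run, count left-run elements greater than r:
r = 17: 32, 35, 36 → 3
r = 24: 32, 35, 36 → 3
r = 27: 32, 35, 36 → 3
r = 33: 35, 36 → 2
Cross-inversions: 3 + 3 + 3 + 2 = 11

11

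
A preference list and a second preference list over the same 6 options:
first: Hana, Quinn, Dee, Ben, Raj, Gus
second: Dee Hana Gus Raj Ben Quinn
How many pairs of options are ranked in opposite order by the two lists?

8

Assign each item its position (1..6) in the first ordering, then rewrite the second ordering as that position sequence:
positions: Hana→1, Quinn→2, Dee→3, Ben→4, Raj→5, Gus→6
second ordering as positions: [3, 1, 6, 5, 4, 2]
Discordant pairs = inversions in this position sequence.
3: 1, 2 → 2
1: 0
6: 5, 4, 2 → 3
5: 4, 2 → 2
4: 2 → 1
2: 0
Total: 2 + 0 + 3 + 2 + 1 + 0 = 8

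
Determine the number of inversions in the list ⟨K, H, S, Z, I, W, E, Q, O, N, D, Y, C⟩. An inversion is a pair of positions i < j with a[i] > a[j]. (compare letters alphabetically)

Inversions: 46

Element-by-element contributions:
K → H, I, E, D, C → 5
H → E, D, C → 3
S → I, E, Q, O, N, D, C → 7
Z → I, W, E, Q, O, N, D, Y, C → 9
I → E, D, C → 3
W → E, Q, O, N, D, C → 6
E → D, C → 2
Q → O, N, D, C → 4
O → N, D, C → 3
N → D, C → 2
D → C → 1
Y → C → 1
C → none → 0
Sum: 5 + 3 + 7 + 9 + 3 + 6 + 2 + 4 + 3 + 2 + 1 + 1 + 0 = 46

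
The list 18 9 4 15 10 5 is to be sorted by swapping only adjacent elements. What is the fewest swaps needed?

Adjacent swaps: 10

The minimum number of adjacent swaps to sort an array equals its inversion count, since every such swap removes exactly one inversion.
Count inversions — for each element, later elements that are smaller:
18: 9, 4, 15, 10, 5 → 5
9: 4, 5 → 2
4: none → 0
15: 10, 5 → 2
10: 5 → 1
5: none → 0
Total inversions: 5 + 2 + 0 + 2 + 1 + 0 = 10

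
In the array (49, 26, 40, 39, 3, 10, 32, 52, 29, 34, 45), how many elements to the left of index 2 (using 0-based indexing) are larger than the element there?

1

The element at index 2 is 40.
Elements before it: 49, 26
Those larger than 40: 49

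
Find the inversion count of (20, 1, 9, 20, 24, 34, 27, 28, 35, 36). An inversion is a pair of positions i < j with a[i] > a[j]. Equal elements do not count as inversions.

4 inversions

Sweep left to right; for each value list the smaller values that follow it:
20: 2
1: 0
9: 0
20: 0
24: 0
34: 2
27: 0
28: 0
35: 0
36: 0
Sum: 2 + 0 + 0 + 0 + 0 + 2 + 0 + 0 + 0 + 0 = 4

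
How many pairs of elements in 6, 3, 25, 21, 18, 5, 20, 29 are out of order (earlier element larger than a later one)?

10

For each element, count later entries that are smaller:
6: 2
3: 0
25: 4
21: 3
18: 1
5: 0
20: 0
29: 0
Sum: 2 + 0 + 4 + 3 + 1 + 0 + 0 + 0 = 10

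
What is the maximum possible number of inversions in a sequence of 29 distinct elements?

406 inversions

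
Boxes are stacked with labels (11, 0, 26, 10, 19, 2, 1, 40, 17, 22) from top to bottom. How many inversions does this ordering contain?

Count, for each position, how many later elements it exceeds:
11: 4
0: 0
26: 6
10: 2
19: 3
2: 1
1: 0
40: 2
17: 0
22: 0
Sum: 4 + 0 + 6 + 2 + 3 + 1 + 0 + 2 + 0 + 0 = 18

Inversions: 18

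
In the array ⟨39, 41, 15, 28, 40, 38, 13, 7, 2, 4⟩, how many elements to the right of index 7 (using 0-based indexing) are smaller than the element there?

The element at index 7 is 7.
Elements after it: 2, 4
Those smaller than 7: 2, 4

2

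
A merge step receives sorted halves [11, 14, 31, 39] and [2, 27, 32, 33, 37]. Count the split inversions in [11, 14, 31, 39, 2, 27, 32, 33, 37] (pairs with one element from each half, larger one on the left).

Count, for every r in R, how many entries of L exceed r:
r = 2: 11, 14, 31, 39 → 4
r = 27: 31, 39 → 2
r = 32: 39 → 1
r = 33: 39 → 1
r = 37: 39 → 1
Cross-inversions: 4 + 2 + 1 + 1 + 1 = 9

9 cross-inversions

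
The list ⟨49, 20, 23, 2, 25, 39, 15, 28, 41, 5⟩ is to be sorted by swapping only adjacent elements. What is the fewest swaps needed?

The minimum number of adjacent swaps to sort an array equals its inversion count, since every such swap removes exactly one inversion.
Count inversions — for each element, later elements that are smaller:
49: 20, 23, 2, 25, 39, 15, 28, 41, 5 → 9
20: 2, 15, 5 → 3
23: 2, 15, 5 → 3
2: none → 0
25: 15, 5 → 2
39: 15, 28, 5 → 3
15: 5 → 1
28: 5 → 1
41: 5 → 1
5: none → 0
Total inversions: 9 + 3 + 3 + 0 + 2 + 3 + 1 + 1 + 1 + 0 = 23

Adjacent swaps: 23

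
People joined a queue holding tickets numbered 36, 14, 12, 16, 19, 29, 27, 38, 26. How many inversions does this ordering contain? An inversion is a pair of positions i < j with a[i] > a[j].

Inversions: 12

For each element, count later entries that are smaller:
36 → 14, 12, 16, 19, 29, 27, 26 → 7
14 → 12 → 1
12 → none → 0
16 → none → 0
19 → none → 0
29 → 27, 26 → 2
27 → 26 → 1
38 → 26 → 1
26 → none → 0
Sum: 7 + 1 + 0 + 0 + 0 + 2 + 1 + 1 + 0 = 12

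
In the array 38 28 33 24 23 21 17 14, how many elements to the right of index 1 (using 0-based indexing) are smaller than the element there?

5 such elements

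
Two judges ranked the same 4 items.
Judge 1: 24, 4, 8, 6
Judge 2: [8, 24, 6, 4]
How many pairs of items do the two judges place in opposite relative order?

3 discordant pairs

Assign each item its position (1..4) in the first ordering, then rewrite the second ordering as that position sequence:
positions: 24→1, 4→2, 8→3, 6→4
second ordering as positions: [3, 1, 4, 2]
Discordant pairs = inversions in this position sequence.
3: 1, 2 → 2
1: 0
4: 2 → 1
2: 0
Total: 2 + 0 + 1 + 0 = 3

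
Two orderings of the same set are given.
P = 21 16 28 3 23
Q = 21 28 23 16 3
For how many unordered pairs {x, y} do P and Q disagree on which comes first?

Assign each item its position (1..5) in the first ordering, then rewrite the second ordering as that position sequence:
positions: 21→1, 16→2, 28→3, 3→4, 23→5
second ordering as positions: [1, 3, 5, 2, 4]
Discordant pairs = inversions in this position sequence.
1: 0
3: 2 → 1
5: 2, 4 → 2
2: 0
4: 0
Total: 0 + 1 + 2 + 0 + 0 = 3

3 disagreeing pairs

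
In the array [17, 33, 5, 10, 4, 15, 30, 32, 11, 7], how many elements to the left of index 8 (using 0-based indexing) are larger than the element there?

5

The element at index 8 is 11.
Elements before it: 17, 33, 5, 10, 4, 15, 30, 32
Those larger than 11: 17, 33, 15, 30, 32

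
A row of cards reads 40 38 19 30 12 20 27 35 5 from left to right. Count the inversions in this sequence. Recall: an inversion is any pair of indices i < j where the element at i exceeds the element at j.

25 inversions

Count, for each position, how many later elements it exceeds:
40 → 38, 19, 30, 12, 20, 27, 35, 5 → 8
38 → 19, 30, 12, 20, 27, 35, 5 → 7
19 → 12, 5 → 2
30 → 12, 20, 27, 5 → 4
12 → 5 → 1
20 → 5 → 1
27 → 5 → 1
35 → 5 → 1
5 → none → 0
Sum: 8 + 7 + 2 + 4 + 1 + 1 + 1 + 1 + 0 = 25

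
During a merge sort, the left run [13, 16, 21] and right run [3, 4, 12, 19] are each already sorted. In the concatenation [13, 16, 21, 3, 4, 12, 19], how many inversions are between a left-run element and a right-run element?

10 cross-inversions

For each element r of the right run, count left-run elements greater than r:
r = 3: 13, 16, 21 → 3
r = 4: 13, 16, 21 → 3
r = 12: 13, 16, 21 → 3
r = 19: 21 → 1
Cross-inversions: 3 + 3 + 3 + 1 = 10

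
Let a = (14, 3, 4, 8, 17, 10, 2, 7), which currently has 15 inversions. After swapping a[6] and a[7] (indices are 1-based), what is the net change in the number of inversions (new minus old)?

-1

Positions 6 and 7 hold 10 and 2; after swapping, the array is [14, 3, 4, 8, 17, 2, 10, 7].
Count, for each position, how many later elements it exceeds:
14: 6
3: 1
4: 1
8: 2
17: 3
2: 0
10: 1
7: 0
Sum: 6 + 1 + 1 + 2 + 3 + 0 + 1 + 0 = 14
Change: 14 − 15 = -1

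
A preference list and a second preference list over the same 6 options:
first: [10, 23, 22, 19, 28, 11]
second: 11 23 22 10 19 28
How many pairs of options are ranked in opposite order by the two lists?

7 pairs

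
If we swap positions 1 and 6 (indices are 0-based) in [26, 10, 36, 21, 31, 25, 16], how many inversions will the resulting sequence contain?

Positions 1 and 6 hold 10 and 16; after swapping, the array is [26, 16, 36, 21, 31, 25, 10].
Element-by-element contributions:
26 → 16, 21, 25, 10 → 4
16 → 10 → 1
36 → 21, 31, 25, 10 → 4
21 → 10 → 1
31 → 25, 10 → 2
25 → 10 → 1
10 → none → 0
Sum: 4 + 1 + 4 + 1 + 2 + 1 + 0 = 13

Inversions: 13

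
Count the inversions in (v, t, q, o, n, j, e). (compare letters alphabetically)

Count, for each position, how many later elements it exceeds:
v → t, q, o, n, j, e → 6
t → q, o, n, j, e → 5
q → o, n, j, e → 4
o → n, j, e → 3
n → j, e → 2
j → e → 1
e → none → 0
Sum: 6 + 5 + 4 + 3 + 2 + 1 + 0 = 21

21 inversions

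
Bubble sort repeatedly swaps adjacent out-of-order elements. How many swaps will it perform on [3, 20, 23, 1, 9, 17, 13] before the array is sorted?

Each adjacent swap fixes exactly one inversion, so the minimum swap count equals the number of inversions.
Count inversions — for each element, later elements that are smaller:
3: 1 → 1
20: 1, 9, 17, 13 → 4
23: 1, 9, 17, 13 → 4
1: none → 0
9: none → 0
17: 13 → 1
13: none → 0
Total inversions: 1 + 4 + 4 + 0 + 0 + 1 + 0 = 10

10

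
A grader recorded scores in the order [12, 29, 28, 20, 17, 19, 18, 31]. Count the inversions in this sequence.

For each element, count later entries that are smaller:
12: 0
29: 5
28: 4
20: 3
17: 0
19: 1
18: 0
31: 0
Sum: 0 + 5 + 4 + 3 + 0 + 1 + 0 + 0 = 13

Out-of-order pairs: 13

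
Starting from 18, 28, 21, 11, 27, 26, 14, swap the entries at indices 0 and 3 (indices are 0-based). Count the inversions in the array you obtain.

Positions 0 and 3 hold 18 and 11; after swapping, the array is [11, 28, 21, 18, 27, 26, 14].
For each element, count later entries that are smaller:
11 → none → 0
28 → 21, 18, 27, 26, 14 → 5
21 → 18, 14 → 2
18 → 14 → 1
27 → 26, 14 → 2
26 → 14 → 1
14 → none → 0
Sum: 0 + 5 + 2 + 1 + 2 + 1 + 0 = 11

11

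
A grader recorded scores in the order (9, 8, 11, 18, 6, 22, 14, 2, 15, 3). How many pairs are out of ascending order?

Count, for each position, how many later elements it exceeds:
9: 4
8: 3
11: 3
18: 5
6: 2
22: 4
14: 2
2: 0
15: 1
3: 0
Sum: 4 + 3 + 3 + 5 + 2 + 4 + 2 + 0 + 1 + 0 = 24

24 out-of-order pairs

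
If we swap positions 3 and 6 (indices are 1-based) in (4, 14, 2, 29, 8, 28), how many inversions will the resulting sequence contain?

8

Positions 3 and 6 hold 2 and 28; after swapping, the array is [4, 14, 28, 29, 8, 2].
Count, for each position, how many later elements it exceeds:
4 → 2 → 1
14 → 8, 2 → 2
28 → 8, 2 → 2
29 → 8, 2 → 2
8 → 2 → 1
2 → none → 0
Sum: 1 + 2 + 2 + 2 + 1 + 0 = 8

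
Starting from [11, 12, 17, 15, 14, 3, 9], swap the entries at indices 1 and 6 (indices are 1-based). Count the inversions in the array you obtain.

Positions 1 and 6 hold 11 and 3; after swapping, the array is [3, 12, 17, 15, 14, 11, 9].
Count, for each position, how many later elements it exceeds:
3 → none → 0
12 → 11, 9 → 2
17 → 15, 14, 11, 9 → 4
15 → 14, 11, 9 → 3
14 → 11, 9 → 2
11 → 9 → 1
9 → none → 0
Sum: 0 + 2 + 4 + 3 + 2 + 1 + 0 = 12

Inversions: 12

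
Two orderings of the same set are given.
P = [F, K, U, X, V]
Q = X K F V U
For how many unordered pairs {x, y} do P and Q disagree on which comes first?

Assign each item its position (1..5) in the first ordering, then rewrite the second ordering as that position sequence:
positions: F→1, K→2, U→3, X→4, V→5
second ordering as positions: [4, 2, 1, 5, 3]
Discordant pairs = inversions in this position sequence.
4: 2, 1, 3 → 3
2: 1 → 1
1: 0
5: 3 → 1
3: 0
Total: 3 + 1 + 0 + 1 + 0 = 5

5 disagreeing pairs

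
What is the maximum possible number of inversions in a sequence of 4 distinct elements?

Inversions: 6

A reversed (strictly descending) arrangement makes every pair an inversion, giving C(4, 2) inversions.
C(4, 2) = 4·3/2 = 6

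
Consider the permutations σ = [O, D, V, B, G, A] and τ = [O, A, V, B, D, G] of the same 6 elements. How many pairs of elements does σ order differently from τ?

6 discordant pairs

Assign each item its position (1..6) in the first ordering, then rewrite the second ordering as that position sequence:
positions: O→1, D→2, V→3, B→4, G→5, A→6
second ordering as positions: [1, 6, 3, 4, 2, 5]
Discordant pairs = inversions in this position sequence.
1: 0
6: 3, 4, 2, 5 → 4
3: 2 → 1
4: 2 → 1
2: 0
5: 0
Total: 0 + 4 + 1 + 1 + 0 + 0 = 6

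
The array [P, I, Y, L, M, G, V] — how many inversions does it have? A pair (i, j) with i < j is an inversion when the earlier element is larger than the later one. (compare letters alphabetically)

Element-by-element contributions:
P: 4
I: 1
Y: 4
L: 1
M: 1
G: 0
V: 0
Sum: 4 + 1 + 4 + 1 + 1 + 0 + 0 = 11

11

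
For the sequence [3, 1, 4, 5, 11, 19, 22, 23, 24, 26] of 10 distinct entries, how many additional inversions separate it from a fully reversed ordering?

Maximum inversions for 10 distinct elements is C(10, 2) = 10·9/2 = 45.
Current inversions — for each element, count later smaller elements:
3: 1
1: 0
4: 0
5: 0
11: 0
19: 0
22: 0
23: 0
24: 0
26: 0
Current total: 1 + 0 + 0 + 0 + 0 + 0 + 0 + 0 + 0 + 0 = 1
Shortfall: 45 − 1 = 44

44 inversions short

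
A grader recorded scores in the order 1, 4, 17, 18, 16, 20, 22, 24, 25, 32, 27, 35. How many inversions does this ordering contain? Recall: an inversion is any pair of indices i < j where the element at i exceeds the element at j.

3

Element-by-element contributions:
1: 0
4: 0
17: 1
18: 1
16: 0
20: 0
22: 0
24: 0
25: 0
32: 1
27: 0
35: 0
Sum: 0 + 0 + 1 + 1 + 0 + 0 + 0 + 0 + 0 + 1 + 0 + 0 = 3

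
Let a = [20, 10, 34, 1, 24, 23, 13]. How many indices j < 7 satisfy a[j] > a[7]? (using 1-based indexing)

The element at index 7 is 13.
Elements before it: 20, 10, 34, 1, 24, 23
Those larger than 13: 20, 34, 24, 23

4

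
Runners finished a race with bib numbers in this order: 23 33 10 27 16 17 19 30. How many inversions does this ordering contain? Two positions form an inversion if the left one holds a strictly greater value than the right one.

13 inversions

For each element, count later entries that are smaller:
23: 4
33: 6
10: 0
27: 3
16: 0
17: 0
19: 0
30: 0
Sum: 4 + 6 + 0 + 3 + 0 + 0 + 0 + 0 = 13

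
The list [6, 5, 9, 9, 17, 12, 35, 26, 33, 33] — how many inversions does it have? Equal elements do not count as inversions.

For each element, count later entries that are smaller:
6 → 5 → 1
5 → none → 0
9 → none → 0
9 → none → 0
17 → 12 → 1
12 → none → 0
35 → 26, 33, 33 → 3
26 → none → 0
33 → none → 0
33 → none → 0
Sum: 1 + 0 + 0 + 0 + 1 + 0 + 3 + 0 + 0 + 0 = 5

Out-of-order pairs: 5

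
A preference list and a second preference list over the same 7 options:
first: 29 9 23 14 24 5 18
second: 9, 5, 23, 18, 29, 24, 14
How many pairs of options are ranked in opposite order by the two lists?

10 pairs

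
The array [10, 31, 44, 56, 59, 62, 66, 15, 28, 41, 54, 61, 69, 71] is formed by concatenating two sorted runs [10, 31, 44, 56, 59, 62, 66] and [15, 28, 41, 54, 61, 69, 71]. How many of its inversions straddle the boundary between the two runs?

23 cross-inversions

Count, for every r in R, how many entries of L exceed r:
r = 15: 31, 44, 56, 59, 62, 66 → 6
r = 28: 31, 44, 56, 59, 62, 66 → 6
r = 41: 44, 56, 59, 62, 66 → 5
r = 54: 56, 59, 62, 66 → 4
r = 61: 62, 66 → 2
r = 69: none → 0
r = 71: none → 0
Cross-inversions: 6 + 6 + 5 + 4 + 2 + 0 + 0 = 23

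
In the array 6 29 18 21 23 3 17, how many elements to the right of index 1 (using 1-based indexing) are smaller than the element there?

1 such element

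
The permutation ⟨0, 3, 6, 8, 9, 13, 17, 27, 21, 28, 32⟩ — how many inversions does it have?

Count, for each position, how many later elements it exceeds:
0: 0
3: 0
6: 0
8: 0
9: 0
13: 0
17: 0
27: 1
21: 0
28: 0
32: 0
Sum: 0 + 0 + 0 + 0 + 0 + 0 + 0 + 1 + 0 + 0 + 0 = 1

1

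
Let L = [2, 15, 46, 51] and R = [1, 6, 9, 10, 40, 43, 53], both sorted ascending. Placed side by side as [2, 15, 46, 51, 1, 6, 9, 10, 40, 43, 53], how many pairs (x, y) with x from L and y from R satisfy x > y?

Count, for every r in R, how many entries of L exceed r:
r = 1: 2, 15, 46, 51 → 4
r = 6: 15, 46, 51 → 3
r = 9: 15, 46, 51 → 3
r = 10: 15, 46, 51 → 3
r = 40: 46, 51 → 2
r = 43: 46, 51 → 2
r = 53: none → 0
Cross-inversions: 4 + 3 + 3 + 3 + 2 + 2 + 0 = 17

There are 17 cross-inversions.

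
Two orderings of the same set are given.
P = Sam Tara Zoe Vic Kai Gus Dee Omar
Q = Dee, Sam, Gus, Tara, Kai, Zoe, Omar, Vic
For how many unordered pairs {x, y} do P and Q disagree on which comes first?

Disagreeing pairs: 13

Assign each item its position (1..8) in the first ordering, then rewrite the second ordering as that position sequence:
positions: Sam→1, Tara→2, Zoe→3, Vic→4, Kai→5, Gus→6, Dee→7, Omar→8
second ordering as positions: [7, 1, 6, 2, 5, 3, 8, 4]
Discordant pairs = inversions in this position sequence.
7: 1, 6, 2, 5, 3, 4 → 6
1: 0
6: 2, 5, 3, 4 → 4
2: 0
5: 3, 4 → 2
3: 0
8: 4 → 1
4: 0
Total: 6 + 0 + 4 + 0 + 2 + 0 + 1 + 0 = 13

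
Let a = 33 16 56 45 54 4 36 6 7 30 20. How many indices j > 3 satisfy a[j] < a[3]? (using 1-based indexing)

The element at index 3 is 56.
Elements after it: 45, 54, 4, 36, 6, 7, 30, 20
Those smaller than 56: 45, 54, 4, 36, 6, 7, 30, 20

8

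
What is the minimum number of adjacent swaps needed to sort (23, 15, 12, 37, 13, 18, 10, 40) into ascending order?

The minimum number of adjacent swaps to sort an array equals its inversion count, since every such swap removes exactly one inversion.
Count inversions — for each element, later elements that are smaller:
23: 15, 12, 13, 18, 10 → 5
15: 12, 13, 10 → 3
12: 10 → 1
37: 13, 18, 10 → 3
13: 10 → 1
18: 10 → 1
10: none → 0
40: none → 0
Total inversions: 5 + 3 + 1 + 3 + 1 + 1 + 0 + 0 = 14

14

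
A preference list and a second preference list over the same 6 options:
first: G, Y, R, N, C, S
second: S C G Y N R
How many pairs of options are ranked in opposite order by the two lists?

10 pairs

Assign each item its position (1..6) in the first ordering, then rewrite the second ordering as that position sequence:
positions: G→1, Y→2, R→3, N→4, C→5, S→6
second ordering as positions: [6, 5, 1, 2, 4, 3]
Discordant pairs = inversions in this position sequence.
6: 5, 1, 2, 4, 3 → 5
5: 1, 2, 4, 3 → 4
1: 0
2: 0
4: 3 → 1
3: 0
Total: 5 + 4 + 0 + 0 + 1 + 0 = 10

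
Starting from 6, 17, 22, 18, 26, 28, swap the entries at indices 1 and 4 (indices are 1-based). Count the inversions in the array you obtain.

4

Positions 1 and 4 hold 6 and 18; after swapping, the array is [18, 17, 22, 6, 26, 28].
Count, for each position, how many later elements it exceeds:
18 → 17, 6 → 2
17 → 6 → 1
22 → 6 → 1
6 → none → 0
26 → none → 0
28 → none → 0
Sum: 2 + 1 + 1 + 0 + 0 + 0 = 4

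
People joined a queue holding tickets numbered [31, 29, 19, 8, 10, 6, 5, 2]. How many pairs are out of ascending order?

27

Sweep left to right; for each value list the smaller values that follow it:
31 → 29, 19, 8, 10, 6, 5, 2 → 7
29 → 19, 8, 10, 6, 5, 2 → 6
19 → 8, 10, 6, 5, 2 → 5
8 → 6, 5, 2 → 3
10 → 6, 5, 2 → 3
6 → 5, 2 → 2
5 → 2 → 1
2 → none → 0
Sum: 7 + 6 + 5 + 3 + 3 + 2 + 1 + 0 = 27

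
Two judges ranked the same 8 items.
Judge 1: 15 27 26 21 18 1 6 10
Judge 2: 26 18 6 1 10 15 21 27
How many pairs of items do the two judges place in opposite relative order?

16

Assign each item its position (1..8) in the first ordering, then rewrite the second ordering as that position sequence:
positions: 15→1, 27→2, 26→3, 21→4, 18→5, 1→6, 6→7, 10→8
second ordering as positions: [3, 5, 7, 6, 8, 1, 4, 2]
Discordant pairs = inversions in this position sequence.
3: 1, 2 → 2
5: 1, 4, 2 → 3
7: 6, 1, 4, 2 → 4
6: 1, 4, 2 → 3
8: 1, 4, 2 → 3
1: 0
4: 2 → 1
2: 0
Total: 2 + 3 + 4 + 3 + 3 + 0 + 1 + 0 = 16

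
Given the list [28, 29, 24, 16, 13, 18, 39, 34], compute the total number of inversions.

13 inversions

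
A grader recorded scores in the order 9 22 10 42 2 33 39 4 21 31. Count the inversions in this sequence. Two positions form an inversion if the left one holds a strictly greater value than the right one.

20 inversions

Element-by-element contributions:
9 → 2, 4 → 2
22 → 10, 2, 4, 21 → 4
10 → 2, 4 → 2
42 → 2, 33, 39, 4, 21, 31 → 6
2 → none → 0
33 → 4, 21, 31 → 3
39 → 4, 21, 31 → 3
4 → none → 0
21 → none → 0
31 → none → 0
Sum: 2 + 4 + 2 + 6 + 0 + 3 + 3 + 0 + 0 + 0 = 20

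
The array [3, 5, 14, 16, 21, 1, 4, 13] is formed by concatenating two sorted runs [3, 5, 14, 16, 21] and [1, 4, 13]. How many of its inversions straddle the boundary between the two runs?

Count, for every r in R, how many entries of L exceed r:
r = 1: 3, 5, 14, 16, 21 → 5
r = 4: 5, 14, 16, 21 → 4
r = 13: 14, 16, 21 → 3
Cross-inversions: 5 + 4 + 3 = 12

12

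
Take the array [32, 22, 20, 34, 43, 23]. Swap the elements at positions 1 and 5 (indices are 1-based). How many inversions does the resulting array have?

9 inversions

Positions 1 and 5 hold 32 and 43; after swapping, the array is [43, 22, 20, 34, 32, 23].
Count, for each position, how many later elements it exceeds:
43 → 22, 20, 34, 32, 23 → 5
22 → 20 → 1
20 → none → 0
34 → 32, 23 → 2
32 → 23 → 1
23 → none → 0
Sum: 5 + 1 + 0 + 2 + 1 + 0 = 9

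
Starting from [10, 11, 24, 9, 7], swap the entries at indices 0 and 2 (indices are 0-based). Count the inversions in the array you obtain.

10

Positions 0 and 2 hold 10 and 24; after swapping, the array is [24, 11, 10, 9, 7].
Sweep left to right; for each value list the smaller values that follow it:
24 → 11, 10, 9, 7 → 4
11 → 10, 9, 7 → 3
10 → 9, 7 → 2
9 → 7 → 1
7 → none → 0
Sum: 4 + 3 + 2 + 1 + 0 = 10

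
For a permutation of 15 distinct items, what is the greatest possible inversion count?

A reversed (strictly descending) arrangement makes every pair an inversion, giving C(15, 2) inversions.
C(15, 2) = 15·14/2 = 105

105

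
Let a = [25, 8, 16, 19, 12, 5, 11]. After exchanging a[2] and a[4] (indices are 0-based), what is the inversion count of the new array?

Positions 2 and 4 hold 16 and 12; after swapping, the array is [25, 8, 12, 19, 16, 5, 11].
Count, for each position, how many later elements it exceeds:
25 → 8, 12, 19, 16, 5, 11 → 6
8 → 5 → 1
12 → 5, 11 → 2
19 → 16, 5, 11 → 3
16 → 5, 11 → 2
5 → none → 0
11 → none → 0
Sum: 6 + 1 + 2 + 3 + 2 + 0 + 0 = 14

14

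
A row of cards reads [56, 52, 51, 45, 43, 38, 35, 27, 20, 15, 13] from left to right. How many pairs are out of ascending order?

Sweep left to right; for each value list the smaller values that follow it:
56 → 52, 51, 45, 43, 38, 35, 27, 20, 15, 13 → 10
52 → 51, 45, 43, 38, 35, 27, 20, 15, 13 → 9
51 → 45, 43, 38, 35, 27, 20, 15, 13 → 8
45 → 43, 38, 35, 27, 20, 15, 13 → 7
43 → 38, 35, 27, 20, 15, 13 → 6
38 → 35, 27, 20, 15, 13 → 5
35 → 27, 20, 15, 13 → 4
27 → 20, 15, 13 → 3
20 → 15, 13 → 2
15 → 13 → 1
13 → none → 0
Sum: 10 + 9 + 8 + 7 + 6 + 5 + 4 + 3 + 2 + 1 + 0 = 55

Inversions: 55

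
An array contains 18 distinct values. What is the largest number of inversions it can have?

There are 153 inversions.

The maximum occurs when the array is in strictly decreasing order: every one of the C(18, 2) pairs is inverted.
C(18, 2) = 18·17/2 = 153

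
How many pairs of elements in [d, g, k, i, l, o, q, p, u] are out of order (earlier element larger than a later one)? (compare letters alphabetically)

2

Count, for each position, how many later elements it exceeds:
d → none → 0
g → none → 0
k → i → 1
i → none → 0
l → none → 0
o → none → 0
q → p → 1
p → none → 0
u → none → 0
Sum: 0 + 0 + 1 + 0 + 0 + 0 + 1 + 0 + 0 = 2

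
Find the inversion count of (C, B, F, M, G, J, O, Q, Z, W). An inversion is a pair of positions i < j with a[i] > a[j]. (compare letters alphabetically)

4

Element-by-element contributions:
C → B → 1
B → none → 0
F → none → 0
M → G, J → 2
G → none → 0
J → none → 0
O → none → 0
Q → none → 0
Z → W → 1
W → none → 0
Sum: 1 + 0 + 0 + 2 + 0 + 0 + 0 + 0 + 1 + 0 = 4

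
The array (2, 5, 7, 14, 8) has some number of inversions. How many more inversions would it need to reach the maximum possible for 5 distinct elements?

9 inversions short

Maximum inversions for 5 distinct elements is C(5, 2) = 5·4/2 = 10.
Current inversions — for each element, count later smaller elements:
2: 0
5: 0
7: 0
14: 1
8: 0
Current total: 0 + 0 + 0 + 1 + 0 = 1
Shortfall: 10 − 1 = 9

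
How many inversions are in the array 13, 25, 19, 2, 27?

Element-by-element contributions:
13 → 2 → 1
25 → 19, 2 → 2
19 → 2 → 1
2 → none → 0
27 → none → 0
Sum: 1 + 2 + 1 + 0 + 0 = 4

4 out-of-order pairs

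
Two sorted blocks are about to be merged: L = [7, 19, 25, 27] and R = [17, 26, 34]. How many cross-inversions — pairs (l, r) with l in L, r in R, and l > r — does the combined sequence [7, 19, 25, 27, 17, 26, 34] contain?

Count, for every r in R, how many entries of L exceed r:
r = 17: 19, 25, 27 → 3
r = 26: 27 → 1
r = 34: none → 0
Cross-inversions: 3 + 1 + 0 = 4

4 cross-inversions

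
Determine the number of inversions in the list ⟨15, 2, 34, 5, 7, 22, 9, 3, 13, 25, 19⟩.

There are 22 inversions.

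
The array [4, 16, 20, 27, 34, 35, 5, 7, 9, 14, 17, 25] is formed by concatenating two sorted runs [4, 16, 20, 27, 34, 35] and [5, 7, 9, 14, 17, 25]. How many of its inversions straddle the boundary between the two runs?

27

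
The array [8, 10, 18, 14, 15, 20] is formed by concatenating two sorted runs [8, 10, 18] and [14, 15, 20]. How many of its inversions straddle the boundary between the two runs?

Take each right-half value and tally the left-half values above it:
r = 14: 18 → 1
r = 15: 18 → 1
r = 20: none → 0
Cross-inversions: 1 + 1 + 0 = 2

There are 2 split inversions.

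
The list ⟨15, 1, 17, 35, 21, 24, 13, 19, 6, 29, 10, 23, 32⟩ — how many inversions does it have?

For each element, count later entries that are smaller:
15: 4
1: 0
17: 3
35: 9
21: 4
24: 5
13: 2
19: 2
6: 0
29: 2
10: 0
23: 0
32: 0
Sum: 4 + 0 + 3 + 9 + 4 + 5 + 2 + 2 + 0 + 2 + 0 + 0 + 0 = 31

31 out-of-order pairs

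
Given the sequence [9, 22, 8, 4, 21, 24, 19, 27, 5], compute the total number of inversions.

Element-by-element contributions:
9 → 8, 4, 5 → 3
22 → 8, 4, 21, 19, 5 → 5
8 → 4, 5 → 2
4 → none → 0
21 → 19, 5 → 2
24 → 19, 5 → 2
19 → 5 → 1
27 → 5 → 1
5 → none → 0
Sum: 3 + 5 + 2 + 0 + 2 + 2 + 1 + 1 + 0 = 16

16 out-of-order pairs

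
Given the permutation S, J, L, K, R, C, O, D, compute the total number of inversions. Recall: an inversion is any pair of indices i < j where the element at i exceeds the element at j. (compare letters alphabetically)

Sweep left to right; for each value list the smaller values that follow it:
S: 7
J: 2
L: 3
K: 2
R: 3
C: 0
O: 1
D: 0
Sum: 7 + 2 + 3 + 2 + 3 + 0 + 1 + 0 = 18

Inversions: 18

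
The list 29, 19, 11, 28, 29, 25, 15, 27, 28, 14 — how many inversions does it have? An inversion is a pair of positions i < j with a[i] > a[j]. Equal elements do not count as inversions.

Out-of-order pairs: 25

Element-by-element contributions:
29 → 19, 11, 28, 25, 15, 27, 28, 14 → 8
19 → 11, 15, 14 → 3
11 → none → 0
28 → 25, 15, 27, 14 → 4
29 → 25, 15, 27, 28, 14 → 5
25 → 15, 14 → 2
15 → 14 → 1
27 → 14 → 1
28 → 14 → 1
14 → none → 0
Sum: 8 + 3 + 0 + 4 + 5 + 2 + 1 + 1 + 1 + 0 = 25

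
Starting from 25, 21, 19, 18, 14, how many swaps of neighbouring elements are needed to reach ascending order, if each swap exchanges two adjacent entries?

10 adjacent swaps

The minimum number of adjacent swaps to sort an array equals its inversion count, since every such swap removes exactly one inversion.
Count inversions — for each element, later elements that are smaller:
25: 21, 19, 18, 14 → 4
21: 19, 18, 14 → 3
19: 18, 14 → 2
18: 14 → 1
14: none → 0
Total inversions: 4 + 3 + 2 + 1 + 0 = 10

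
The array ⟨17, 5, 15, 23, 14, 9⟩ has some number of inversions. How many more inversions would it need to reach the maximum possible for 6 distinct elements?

Maximum inversions for 6 distinct elements is C(6, 2) = 6·5/2 = 15.
Current inversions — for each element, count later smaller elements:
17: 4
5: 0
15: 2
23: 2
14: 1
9: 0
Current total: 4 + 0 + 2 + 2 + 1 + 0 = 9
Shortfall: 15 − 9 = 6

6 inversions short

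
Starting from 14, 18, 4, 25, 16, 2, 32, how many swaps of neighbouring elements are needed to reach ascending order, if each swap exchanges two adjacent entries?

Each adjacent swap fixes exactly one inversion, so the minimum swap count equals the number of inversions.
Count inversions — for each element, later elements that are smaller:
14: 4, 2 → 2
18: 4, 16, 2 → 3
4: 2 → 1
25: 16, 2 → 2
16: 2 → 1
2: none → 0
32: none → 0
Total inversions: 2 + 3 + 1 + 2 + 1 + 0 + 0 = 9

9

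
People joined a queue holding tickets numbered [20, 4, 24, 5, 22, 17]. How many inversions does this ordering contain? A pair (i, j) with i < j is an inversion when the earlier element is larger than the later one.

7 inversions

Sweep left to right; for each value list the smaller values that follow it:
20: 3
4: 0
24: 3
5: 0
22: 1
17: 0
Sum: 3 + 0 + 3 + 0 + 1 + 0 = 7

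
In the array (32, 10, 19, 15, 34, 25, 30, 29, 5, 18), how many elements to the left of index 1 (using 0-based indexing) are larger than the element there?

The element at index 1 is 10.
Elements before it: 32
Those larger than 10: 32

1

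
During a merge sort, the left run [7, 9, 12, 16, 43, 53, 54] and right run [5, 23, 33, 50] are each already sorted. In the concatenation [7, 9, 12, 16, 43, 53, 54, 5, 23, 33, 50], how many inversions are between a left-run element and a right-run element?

15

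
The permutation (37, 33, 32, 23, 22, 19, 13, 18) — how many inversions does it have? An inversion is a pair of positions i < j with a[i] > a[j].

Element-by-element contributions:
37 → 33, 32, 23, 22, 19, 13, 18 → 7
33 → 32, 23, 22, 19, 13, 18 → 6
32 → 23, 22, 19, 13, 18 → 5
23 → 22, 19, 13, 18 → 4
22 → 19, 13, 18 → 3
19 → 13, 18 → 2
13 → none → 0
18 → none → 0
Sum: 7 + 6 + 5 + 4 + 3 + 2 + 0 + 0 = 27

27 inversions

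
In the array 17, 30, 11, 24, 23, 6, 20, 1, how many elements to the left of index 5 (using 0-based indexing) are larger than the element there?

5

The element at index 5 is 6.
Elements before it: 17, 30, 11, 24, 23
Those larger than 6: 17, 30, 11, 24, 23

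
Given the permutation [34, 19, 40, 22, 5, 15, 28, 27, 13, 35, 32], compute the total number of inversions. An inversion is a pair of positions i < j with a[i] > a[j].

27

Element-by-element contributions:
34: 8
19: 3
40: 8
22: 3
5: 0
15: 1
28: 2
27: 1
13: 0
35: 1
32: 0
Sum: 8 + 3 + 8 + 3 + 0 + 1 + 2 + 1 + 0 + 1 + 0 = 27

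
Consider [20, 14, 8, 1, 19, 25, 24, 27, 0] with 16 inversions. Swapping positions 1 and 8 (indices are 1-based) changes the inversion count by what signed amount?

+5

Positions 1 and 8 hold 20 and 27; after swapping, the array is [27, 14, 8, 1, 19, 25, 24, 20, 0].
Sweep left to right; for each value list the smaller values that follow it:
27 → 14, 8, 1, 19, 25, 24, 20, 0 → 8
14 → 8, 1, 0 → 3
8 → 1, 0 → 2
1 → 0 → 1
19 → 0 → 1
25 → 24, 20, 0 → 3
24 → 20, 0 → 2
20 → 0 → 1
0 → none → 0
Sum: 8 + 3 + 2 + 1 + 1 + 3 + 2 + 1 + 0 = 21
Change: 21 − 16 = +5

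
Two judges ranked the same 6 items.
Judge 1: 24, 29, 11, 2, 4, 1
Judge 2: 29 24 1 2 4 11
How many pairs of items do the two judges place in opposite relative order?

Assign each item its position (1..6) in the first ordering, then rewrite the second ordering as that position sequence:
positions: 24→1, 29→2, 11→3, 2→4, 4→5, 1→6
second ordering as positions: [2, 1, 6, 4, 5, 3]
Discordant pairs = inversions in this position sequence.
2: 1 → 1
1: 0
6: 4, 5, 3 → 3
4: 3 → 1
5: 3 → 1
3: 0
Total: 1 + 0 + 3 + 1 + 1 + 0 = 6

6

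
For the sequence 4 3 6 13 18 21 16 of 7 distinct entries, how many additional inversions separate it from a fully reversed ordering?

Maximum inversions for 7 distinct elements is C(7, 2) = 7·6/2 = 21.
Current inversions — for each element, count later smaller elements:
4: 1
3: 0
6: 0
13: 0
18: 1
21: 1
16: 0
Current total: 1 + 0 + 0 + 0 + 1 + 1 + 0 = 3
Shortfall: 21 − 3 = 18

18 inversions short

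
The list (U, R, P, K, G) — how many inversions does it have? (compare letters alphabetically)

There are 10 inversions.

Element-by-element contributions:
U: 4
R: 3
P: 2
K: 1
G: 0
Sum: 4 + 3 + 2 + 1 + 0 = 10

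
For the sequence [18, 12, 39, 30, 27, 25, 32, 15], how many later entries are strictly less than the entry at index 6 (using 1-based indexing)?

The element at index 6 is 25.
Elements after it: 32, 15
Those smaller than 25: 15

1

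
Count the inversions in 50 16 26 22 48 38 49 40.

Sweep left to right; for each value list the smaller values that follow it:
50: 7
16: 0
26: 1
22: 0
48: 2
38: 0
49: 1
40: 0
Sum: 7 + 0 + 1 + 0 + 2 + 0 + 1 + 0 = 11

11 out-of-order pairs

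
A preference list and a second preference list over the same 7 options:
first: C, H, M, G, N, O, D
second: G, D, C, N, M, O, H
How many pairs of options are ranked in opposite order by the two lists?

Assign each item its position (1..7) in the first ordering, then rewrite the second ordering as that position sequence:
positions: C→1, H→2, M→3, G→4, N→5, O→6, D→7
second ordering as positions: [4, 7, 1, 5, 3, 6, 2]
Discordant pairs = inversions in this position sequence.
4: 1, 3, 2 → 3
7: 1, 5, 3, 6, 2 → 5
1: 0
5: 3, 2 → 2
3: 2 → 1
6: 2 → 1
2: 0
Total: 3 + 5 + 0 + 2 + 1 + 1 + 0 = 12

12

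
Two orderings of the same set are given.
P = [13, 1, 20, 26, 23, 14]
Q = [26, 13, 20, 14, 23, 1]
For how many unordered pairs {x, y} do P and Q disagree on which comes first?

Assign each item its position (1..6) in the first ordering, then rewrite the second ordering as that position sequence:
positions: 13→1, 1→2, 20→3, 26→4, 23→5, 14→6
second ordering as positions: [4, 1, 3, 6, 5, 2]
Discordant pairs = inversions in this position sequence.
4: 1, 3, 2 → 3
1: 0
3: 2 → 1
6: 5, 2 → 2
5: 2 → 1
2: 0
Total: 3 + 0 + 1 + 2 + 1 + 0 = 7

7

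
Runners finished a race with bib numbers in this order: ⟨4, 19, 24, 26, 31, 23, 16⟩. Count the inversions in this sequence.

8

Out-of-order index pairs (0-indexed):
(1,6): 19 > 16
(2,5): 24 > 23
(2,6): 24 > 16
(3,5): 26 > 23
(3,6): 26 > 16
(4,5): 31 > 23
(4,6): 31 > 16
(5,6): 23 > 16
That's 8 pairs.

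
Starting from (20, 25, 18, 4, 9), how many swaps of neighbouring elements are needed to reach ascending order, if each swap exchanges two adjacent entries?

8

Each adjacent swap fixes exactly one inversion, so the minimum swap count equals the number of inversions.
Count inversions — for each element, later elements that are smaller:
20: 18, 4, 9 → 3
25: 18, 4, 9 → 3
18: 4, 9 → 2
4: none → 0
9: none → 0
Total inversions: 3 + 3 + 2 + 0 + 0 = 8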